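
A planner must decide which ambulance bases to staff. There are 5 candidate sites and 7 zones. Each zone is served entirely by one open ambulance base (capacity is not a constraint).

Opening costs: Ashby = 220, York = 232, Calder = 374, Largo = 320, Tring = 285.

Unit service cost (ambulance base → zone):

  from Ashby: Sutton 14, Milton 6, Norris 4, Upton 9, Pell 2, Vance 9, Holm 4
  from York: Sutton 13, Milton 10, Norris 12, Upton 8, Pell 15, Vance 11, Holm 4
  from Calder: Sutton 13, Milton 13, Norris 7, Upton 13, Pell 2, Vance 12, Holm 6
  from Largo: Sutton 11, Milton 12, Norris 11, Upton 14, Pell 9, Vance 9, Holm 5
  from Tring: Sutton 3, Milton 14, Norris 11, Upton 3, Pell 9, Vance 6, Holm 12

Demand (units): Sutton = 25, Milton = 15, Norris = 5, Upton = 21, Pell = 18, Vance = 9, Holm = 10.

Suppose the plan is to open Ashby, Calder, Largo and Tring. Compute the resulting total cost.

Each zone is assigned to its cheapest site among the open ones.
{Ashby, Calder, Largo, Tring}: Sutton→Tring 3·25=75, Milton→Ashby 6·15=90, Norris→Ashby 4·5=20, Upton→Tring 3·21=63, Pell→Ashby 2·18=36, Vance→Tring 6·9=54, Holm→Ashby 4·10=40. Service 378; fixed 1199; total 1577.

Total cost: 1577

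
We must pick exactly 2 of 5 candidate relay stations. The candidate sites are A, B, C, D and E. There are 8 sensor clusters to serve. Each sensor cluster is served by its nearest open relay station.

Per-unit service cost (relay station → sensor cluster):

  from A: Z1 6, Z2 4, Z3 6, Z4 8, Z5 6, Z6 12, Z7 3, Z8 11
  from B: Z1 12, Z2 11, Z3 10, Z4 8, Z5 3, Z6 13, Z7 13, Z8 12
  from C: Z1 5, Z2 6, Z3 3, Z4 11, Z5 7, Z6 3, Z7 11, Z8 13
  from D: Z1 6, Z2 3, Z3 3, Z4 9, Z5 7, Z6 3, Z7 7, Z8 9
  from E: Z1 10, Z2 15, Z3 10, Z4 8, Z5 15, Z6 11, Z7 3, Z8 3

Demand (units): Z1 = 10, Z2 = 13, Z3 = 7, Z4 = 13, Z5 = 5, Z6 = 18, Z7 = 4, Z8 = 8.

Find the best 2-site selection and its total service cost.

With exactly 2 open, each sensor cluster uses its cheapest among the chosen.
{D, E}: Z1→D 6·10=60, Z2→D 3·13=39, Z3→D 3·7=21, Z4→E 8·13=104, Z5→D 7·5=35, Z6→D 3·18=54, Z7→E 3·4=12, Z8→E 3·8=24. Service cost 349.
{C, E}: service cost 378
{A, D}: service cost 392
Among all 10 size-2 choices, {D, E} is lowest.

Choose D and E; total service cost 349.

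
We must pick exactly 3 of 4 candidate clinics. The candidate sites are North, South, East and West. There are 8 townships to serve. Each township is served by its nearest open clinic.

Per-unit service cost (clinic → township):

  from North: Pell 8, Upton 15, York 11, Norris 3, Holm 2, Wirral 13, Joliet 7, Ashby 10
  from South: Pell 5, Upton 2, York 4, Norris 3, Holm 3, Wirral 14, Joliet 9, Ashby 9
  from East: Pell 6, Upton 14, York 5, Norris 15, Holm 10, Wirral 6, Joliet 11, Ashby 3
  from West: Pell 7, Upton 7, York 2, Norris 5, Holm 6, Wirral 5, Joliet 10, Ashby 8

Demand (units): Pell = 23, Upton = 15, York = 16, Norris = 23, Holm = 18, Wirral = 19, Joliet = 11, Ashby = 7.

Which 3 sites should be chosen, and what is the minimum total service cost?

With exactly 3 open, each township uses its cheapest among the chosen.
{North, South, West}: Pell→South 5·23=115, Upton→South 2·15=30, York→West 2·16=32, Norris→North 3·23=69, Holm→North 2·18=36, Wirral→West 5·19=95, Joliet→North 7·11=77, Ashby→West 8·7=56. Service cost 510.
{South, East, West}: service cost 515
{North, South, East}: service cost 526
Among all 4 size-3 choices, {North, South, West} is lowest.

Choose North, South and West; total service cost 510.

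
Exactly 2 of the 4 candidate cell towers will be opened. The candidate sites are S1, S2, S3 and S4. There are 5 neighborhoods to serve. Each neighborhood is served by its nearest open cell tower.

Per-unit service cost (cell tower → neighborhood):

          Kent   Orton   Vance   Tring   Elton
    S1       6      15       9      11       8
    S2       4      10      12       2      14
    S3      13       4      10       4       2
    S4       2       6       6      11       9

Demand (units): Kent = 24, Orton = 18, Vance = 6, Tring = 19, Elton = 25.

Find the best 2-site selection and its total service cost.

With exactly 2 open, each neighborhood uses its cheapest among the chosen.
{S3, S4}: Kent→S4 2·24=48, Orton→S3 4·18=72, Vance→S4 6·6=36, Tring→S3 4·19=76, Elton→S3 2·25=50. Service cost 282.
{S2, S3}: service cost 316
{S1, S3}: service cost 396
Among all 6 size-2 choices, {S3, S4} is lowest.

Choose S3 and S4; total service cost 282.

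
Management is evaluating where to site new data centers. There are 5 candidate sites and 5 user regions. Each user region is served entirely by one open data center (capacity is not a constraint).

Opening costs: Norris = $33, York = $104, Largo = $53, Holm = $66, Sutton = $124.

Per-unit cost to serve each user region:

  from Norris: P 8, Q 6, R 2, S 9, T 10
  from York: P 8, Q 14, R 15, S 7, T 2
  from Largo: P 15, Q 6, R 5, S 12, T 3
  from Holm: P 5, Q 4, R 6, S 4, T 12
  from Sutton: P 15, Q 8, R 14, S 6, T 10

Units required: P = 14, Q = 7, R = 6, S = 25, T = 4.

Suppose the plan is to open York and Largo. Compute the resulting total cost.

Each user region is assigned to its cheapest site among the open ones.
{York, Largo}: P→York 8·14=112, Q→Largo 6·7=42, R→Largo 5·6=30, S→York 7·25=175, T→York 2·4=8. Service 367; fixed 157; total 524.

Total cost: 524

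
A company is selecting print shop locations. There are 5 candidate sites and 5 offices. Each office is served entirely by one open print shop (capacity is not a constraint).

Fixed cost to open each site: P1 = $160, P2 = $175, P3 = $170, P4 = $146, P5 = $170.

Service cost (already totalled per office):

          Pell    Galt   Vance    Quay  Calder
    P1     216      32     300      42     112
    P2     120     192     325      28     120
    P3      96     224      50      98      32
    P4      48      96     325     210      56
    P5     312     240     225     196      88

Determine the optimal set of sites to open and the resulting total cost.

Open P1 and P3; minimum total cost 582.

For any fixed open set, each office goes to its cheapest open site; total = fixed + service.
{P1, P3}: Pell→P3 96, Galt→P1 32, Vance→P3 50, Quay→P1 42, Calder→P3 32. Service 252; fixed 330; total 582.
{P3, P4}: service 324 + fixed 316 = 640
{P3}: service 500 + fixed 170 = 670
{P1, P2, P3, P4, P5}: service 190 + fixed 821 = 1011
No other subset beats 582.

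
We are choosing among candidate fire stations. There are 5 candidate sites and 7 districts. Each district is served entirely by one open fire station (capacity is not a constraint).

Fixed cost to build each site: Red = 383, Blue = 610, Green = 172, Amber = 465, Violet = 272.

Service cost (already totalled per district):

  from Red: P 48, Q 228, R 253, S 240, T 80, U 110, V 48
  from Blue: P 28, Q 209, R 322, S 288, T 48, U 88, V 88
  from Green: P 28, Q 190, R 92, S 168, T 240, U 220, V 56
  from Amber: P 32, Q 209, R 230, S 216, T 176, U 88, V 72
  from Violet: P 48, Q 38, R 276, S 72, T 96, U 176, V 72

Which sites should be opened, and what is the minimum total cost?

For any fixed open set, each district goes to its cheapest open site; total = fixed + service.
{Green, Violet}: P→Green 28, Q→Violet 38, R→Green 92, S→Violet 72, T→Violet 96, U→Violet 176, V→Green 56. Service 558; fixed 444; total 1002.
{Violet}: service 778 + fixed 272 = 1050
{Green}: service 994 + fixed 172 = 1166
{Red, Blue, Green, Amber, Violet}: service 414 + fixed 1902 = 2316
No other subset beats 1002.

Open Green and Violet; minimum total cost 1002.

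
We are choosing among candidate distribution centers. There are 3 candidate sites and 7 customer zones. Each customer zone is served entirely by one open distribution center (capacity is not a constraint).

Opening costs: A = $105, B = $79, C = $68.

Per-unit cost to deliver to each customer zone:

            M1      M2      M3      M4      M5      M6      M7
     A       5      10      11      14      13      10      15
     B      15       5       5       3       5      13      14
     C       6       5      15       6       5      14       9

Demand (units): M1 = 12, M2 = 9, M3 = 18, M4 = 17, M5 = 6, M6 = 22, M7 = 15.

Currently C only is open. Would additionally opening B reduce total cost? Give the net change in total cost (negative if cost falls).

Yes — net change −174 (cost falls by 174).

Current service cost with {C}: 962.
Adding B: each customer zone re-picks its cheapest; new service cost 709, saving 253.
Extra fixed cost: 79. Net change = 79 − 253 = -174.
(Totals: 1030 → 856.)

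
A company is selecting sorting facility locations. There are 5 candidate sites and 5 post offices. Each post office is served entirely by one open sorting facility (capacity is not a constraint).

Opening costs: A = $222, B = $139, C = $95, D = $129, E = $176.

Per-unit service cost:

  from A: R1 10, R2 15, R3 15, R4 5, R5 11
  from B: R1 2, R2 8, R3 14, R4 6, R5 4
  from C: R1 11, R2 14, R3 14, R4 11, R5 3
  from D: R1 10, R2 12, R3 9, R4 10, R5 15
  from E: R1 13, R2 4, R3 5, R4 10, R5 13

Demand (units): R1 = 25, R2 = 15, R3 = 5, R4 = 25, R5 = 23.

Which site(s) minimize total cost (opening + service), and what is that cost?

For any fixed open set, each post office goes to its cheapest open site; total = fixed + service.
{B}: R1→B 2·25=50, R2→B 8·15=120, R3→B 14·5=70, R4→B 6·25=150, R5→B 4·23=92. Service 482; fixed 139; total 621.
{B, E}: service 377 + fixed 315 = 692
{B, C}: service 459 + fixed 234 = 693
{A, B, C, D, E}: service 329 + fixed 761 = 1090
No other subset beats 621.

Open B only; minimum total cost 621.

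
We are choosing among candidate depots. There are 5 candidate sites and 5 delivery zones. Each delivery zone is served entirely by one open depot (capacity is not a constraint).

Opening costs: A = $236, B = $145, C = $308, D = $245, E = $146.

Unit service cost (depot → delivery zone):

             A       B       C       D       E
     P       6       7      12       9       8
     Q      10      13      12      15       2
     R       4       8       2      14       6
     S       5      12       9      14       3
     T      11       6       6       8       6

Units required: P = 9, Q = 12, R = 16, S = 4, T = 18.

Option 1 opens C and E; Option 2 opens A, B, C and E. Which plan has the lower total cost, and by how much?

Option 1: {C, E}: P→E 8·9=72, Q→E 2·12=24, R→C 2·16=32, S→E 3·4=12, T→C 6·18=108. Service 248; fixed 454; total 702.
Option 2: {A, B, C, E}: P→A 6·9=54, Q→E 2·12=24, R→C 2·16=32, S→E 3·4=12, T→B 6·18=108. Service 230; fixed 835; total 1065.
Difference: |702 − 1065| = 363.

Option 1 is cheaper by 363.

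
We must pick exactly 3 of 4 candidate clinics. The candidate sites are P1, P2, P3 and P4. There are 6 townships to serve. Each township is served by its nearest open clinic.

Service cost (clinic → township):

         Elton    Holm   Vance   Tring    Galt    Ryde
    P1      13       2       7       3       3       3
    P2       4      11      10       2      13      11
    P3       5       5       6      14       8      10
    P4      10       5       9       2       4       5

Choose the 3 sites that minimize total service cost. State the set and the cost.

Choose P1, P2 and P3; total service cost 20.

With exactly 3 open, each township uses its cheapest among the chosen.
{P1, P2, P3}: Elton→P2 4, Holm→P1 2, Vance→P3 6, Tring→P2 2, Galt→P1 3, Ryde→P1 3. Service cost 20.
{P1, P2, P4}: service cost 21
{P1, P3, P4}: service cost 21
Among all 4 size-3 choices, {P1, P2, P3} is lowest.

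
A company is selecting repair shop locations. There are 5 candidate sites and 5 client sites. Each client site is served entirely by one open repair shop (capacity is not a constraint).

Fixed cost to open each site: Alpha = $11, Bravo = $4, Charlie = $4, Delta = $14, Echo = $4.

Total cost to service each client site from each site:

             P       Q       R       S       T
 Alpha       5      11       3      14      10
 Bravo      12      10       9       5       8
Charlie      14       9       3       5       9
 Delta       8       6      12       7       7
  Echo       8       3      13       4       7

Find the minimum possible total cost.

For any fixed open set, each client site goes to its cheapest open site; total = fixed + service.
{Charlie, Echo}: P→Echo 8, Q→Echo 3, R→Charlie 3, S→Echo 4, T→Echo 7. Service 25; fixed 8; total 33.
{Alpha, Echo}: service 22 + fixed 15 = 37
{Bravo, Charlie, Echo}: P→Echo 8, Q→Echo 3, R→Charlie 3, S→Echo 4, T→Echo 7. Service 25; fixed 12; total 37.
{Alpha, Bravo, Charlie, Delta, Echo}: service 22 + fixed 37 = 59
No other subset beats 33.

Minimum total cost: 33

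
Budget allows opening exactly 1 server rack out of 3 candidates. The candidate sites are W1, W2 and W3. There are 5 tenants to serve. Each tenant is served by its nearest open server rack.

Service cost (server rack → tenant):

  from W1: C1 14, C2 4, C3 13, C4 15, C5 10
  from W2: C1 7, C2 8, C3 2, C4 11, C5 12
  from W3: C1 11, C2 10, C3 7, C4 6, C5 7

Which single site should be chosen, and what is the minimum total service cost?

Choose W2 only; total service cost 40.

With exactly 1 open, each tenant uses its cheapest among the chosen.
{W2}: C1→W2 7, C2→W2 8, C3→W2 2, C4→W2 11, C5→W2 12. Service cost 40.
{W3}: service cost 41
{W1}: service cost 56
Among all 3 size-1 choices, {W2} is lowest.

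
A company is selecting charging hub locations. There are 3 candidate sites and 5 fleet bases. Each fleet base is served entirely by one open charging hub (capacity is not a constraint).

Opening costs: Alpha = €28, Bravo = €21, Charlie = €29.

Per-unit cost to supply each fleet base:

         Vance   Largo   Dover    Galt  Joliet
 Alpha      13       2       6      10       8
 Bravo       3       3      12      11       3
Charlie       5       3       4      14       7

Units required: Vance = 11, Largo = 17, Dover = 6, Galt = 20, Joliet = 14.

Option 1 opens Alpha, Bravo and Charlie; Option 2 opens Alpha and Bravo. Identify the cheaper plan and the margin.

Option 1: {Alpha, Bravo, Charlie}: Vance→Bravo 3·11=33, Largo→Alpha 2·17=34, Dover→Charlie 4·6=24, Galt→Alpha 10·20=200, Joliet→Bravo 3·14=42. Service 333; fixed 78; total 411.
Option 2: {Alpha, Bravo}: Vance→Bravo 3·11=33, Largo→Alpha 2·17=34, Dover→Alpha 6·6=36, Galt→Alpha 10·20=200, Joliet→Bravo 3·14=42. Service 345; fixed 49; total 394.
Difference: |411 − 394| = 17.

Option 2 is cheaper by 17.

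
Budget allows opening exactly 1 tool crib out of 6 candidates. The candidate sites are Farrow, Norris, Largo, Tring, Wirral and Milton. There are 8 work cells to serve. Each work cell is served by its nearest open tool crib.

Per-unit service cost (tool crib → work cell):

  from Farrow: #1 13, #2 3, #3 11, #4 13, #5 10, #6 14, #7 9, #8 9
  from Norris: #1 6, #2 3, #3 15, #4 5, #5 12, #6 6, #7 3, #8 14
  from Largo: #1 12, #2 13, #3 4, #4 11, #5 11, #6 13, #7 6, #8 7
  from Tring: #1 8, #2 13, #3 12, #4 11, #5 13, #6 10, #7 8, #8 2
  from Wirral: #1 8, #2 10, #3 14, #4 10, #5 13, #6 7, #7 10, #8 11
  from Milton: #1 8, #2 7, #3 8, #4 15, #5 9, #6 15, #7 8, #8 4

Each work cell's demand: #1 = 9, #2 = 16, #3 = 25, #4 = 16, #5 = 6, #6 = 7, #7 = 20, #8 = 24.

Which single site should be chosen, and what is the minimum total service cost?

With exactly 1 open, each work cell uses its cheapest among the chosen.
{Largo}: #1→Largo 12·9=108, #2→Largo 13·16=208, #3→Largo 4·25=100, #4→Largo 11·16=176, #5→Largo 11·6=66, #6→Largo 13·7=91, #7→Largo 6·20=120, #8→Largo 7·24=168. Service cost 1037.
{Milton}: service cost 1039
{Norris}: service cost 1067
Among all 6 size-1 choices, {Largo} is lowest.

Choose Largo only; total service cost 1037.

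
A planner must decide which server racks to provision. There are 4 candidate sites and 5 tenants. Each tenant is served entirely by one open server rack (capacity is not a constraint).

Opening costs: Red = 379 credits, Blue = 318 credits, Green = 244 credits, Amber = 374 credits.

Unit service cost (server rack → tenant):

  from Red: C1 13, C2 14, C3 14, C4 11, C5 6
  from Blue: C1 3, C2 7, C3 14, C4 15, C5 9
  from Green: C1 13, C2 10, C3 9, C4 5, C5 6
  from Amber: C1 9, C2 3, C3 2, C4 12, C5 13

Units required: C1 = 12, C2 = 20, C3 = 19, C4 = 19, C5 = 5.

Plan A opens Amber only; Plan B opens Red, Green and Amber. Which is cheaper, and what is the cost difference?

Plan A: {Amber}: C1→Amber 9·12=108, C2→Amber 3·20=60, C3→Amber 2·19=38, C4→Amber 12·19=228, C5→Amber 13·5=65. Service 499; fixed 374; total 873.
Plan B: {Red, Green, Amber}: C1→Amber 9·12=108, C2→Amber 3·20=60, C3→Amber 2·19=38, C4→Green 5·19=95, C5→Red 6·5=30. Service 331; fixed 997; total 1328.
Difference: |873 − 1328| = 455.

Plan A is cheaper by 455.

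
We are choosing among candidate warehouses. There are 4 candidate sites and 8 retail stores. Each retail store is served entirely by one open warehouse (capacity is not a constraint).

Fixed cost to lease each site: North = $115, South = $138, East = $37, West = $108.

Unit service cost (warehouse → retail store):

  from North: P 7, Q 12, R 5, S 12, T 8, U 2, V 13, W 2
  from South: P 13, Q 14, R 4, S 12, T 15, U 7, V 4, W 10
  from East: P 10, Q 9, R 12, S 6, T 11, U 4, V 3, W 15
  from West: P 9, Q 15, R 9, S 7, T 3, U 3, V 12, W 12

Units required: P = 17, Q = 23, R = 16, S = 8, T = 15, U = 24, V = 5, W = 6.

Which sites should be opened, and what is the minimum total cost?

For any fixed open set, each retail store goes to its cheapest open site; total = fixed + service.
{North, East}: P→North 7·17=119, Q→East 9·23=207, R→North 5·16=80, S→East 6·8=48, T→North 8·15=120, U→North 2·24=48, V→East 3·5=15, W→North 2·6=12. Service 649; fixed 152; total 801.
{North, East, West}: service 574 + fixed 260 = 834
{East, West}: service 756 + fixed 145 = 901
{North, South, East, West}: P→North 7·17=119, Q→East 9·23=207, R→South 4·16=64, S→East 6·8=48, T→West 3·15=45, U→North 2·24=48, V→East 3·5=15, W→North 2·6=12. Service 558; fixed 398; total 956.
(All 15 nonempty subsets were checked; North and East is lowest.)

Open North and East; minimum total cost 801.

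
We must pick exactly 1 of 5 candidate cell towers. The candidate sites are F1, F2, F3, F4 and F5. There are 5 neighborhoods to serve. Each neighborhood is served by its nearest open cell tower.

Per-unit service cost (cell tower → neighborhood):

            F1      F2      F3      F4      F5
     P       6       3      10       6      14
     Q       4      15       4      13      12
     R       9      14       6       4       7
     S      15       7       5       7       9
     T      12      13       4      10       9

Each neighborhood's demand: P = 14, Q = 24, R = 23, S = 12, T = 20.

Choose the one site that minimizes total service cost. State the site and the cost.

With exactly 1 open, each neighborhood uses its cheapest among the chosen.
{F3}: P→F3 10·14=140, Q→F3 4·24=96, R→F3 6·23=138, S→F3 5·12=60, T→F3 4·20=80. Service cost 514.
{F4}: service cost 772
{F1}: service cost 807
Among all 5 size-1 choices, {F3} is lowest.

Choose F3 only; total service cost 514.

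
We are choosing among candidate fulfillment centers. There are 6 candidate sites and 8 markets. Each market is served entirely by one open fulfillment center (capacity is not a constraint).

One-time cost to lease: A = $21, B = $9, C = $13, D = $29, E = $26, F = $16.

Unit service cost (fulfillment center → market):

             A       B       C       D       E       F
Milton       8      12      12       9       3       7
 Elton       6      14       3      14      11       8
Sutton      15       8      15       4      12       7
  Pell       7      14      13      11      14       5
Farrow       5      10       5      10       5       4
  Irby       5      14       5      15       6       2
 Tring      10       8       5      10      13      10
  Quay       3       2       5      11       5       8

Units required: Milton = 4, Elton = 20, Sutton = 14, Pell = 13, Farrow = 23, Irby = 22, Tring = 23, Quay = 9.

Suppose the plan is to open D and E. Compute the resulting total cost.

Total cost: 1008

Each market is assigned to its cheapest site among the open ones.
{D, E}: Milton→E 3·4=12, Elton→E 11·20=220, Sutton→D 4·14=56, Pell→D 11·13=143, Farrow→E 5·23=115, Irby→E 6·22=132, Tring→D 10·23=230, Quay→E 5·9=45. Service 953; fixed 55; total 1008.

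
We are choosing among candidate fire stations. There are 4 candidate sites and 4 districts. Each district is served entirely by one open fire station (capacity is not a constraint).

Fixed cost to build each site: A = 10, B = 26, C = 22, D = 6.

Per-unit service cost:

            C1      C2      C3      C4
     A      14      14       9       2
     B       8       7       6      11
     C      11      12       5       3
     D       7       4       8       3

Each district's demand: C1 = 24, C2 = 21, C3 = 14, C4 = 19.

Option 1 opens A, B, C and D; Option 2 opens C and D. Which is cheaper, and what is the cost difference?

Option 2 is cheaper by 17.

Option 1: {A, B, C, D}: C1→D 7·24=168, C2→D 4·21=84, C3→C 5·14=70, C4→A 2·19=38. Service 360; fixed 64; total 424.
Option 2: {C, D}: C1→D 7·24=168, C2→D 4·21=84, C3→C 5·14=70, C4→C 3·19=57. Service 379; fixed 28; total 407.
Difference: |424 − 407| = 17.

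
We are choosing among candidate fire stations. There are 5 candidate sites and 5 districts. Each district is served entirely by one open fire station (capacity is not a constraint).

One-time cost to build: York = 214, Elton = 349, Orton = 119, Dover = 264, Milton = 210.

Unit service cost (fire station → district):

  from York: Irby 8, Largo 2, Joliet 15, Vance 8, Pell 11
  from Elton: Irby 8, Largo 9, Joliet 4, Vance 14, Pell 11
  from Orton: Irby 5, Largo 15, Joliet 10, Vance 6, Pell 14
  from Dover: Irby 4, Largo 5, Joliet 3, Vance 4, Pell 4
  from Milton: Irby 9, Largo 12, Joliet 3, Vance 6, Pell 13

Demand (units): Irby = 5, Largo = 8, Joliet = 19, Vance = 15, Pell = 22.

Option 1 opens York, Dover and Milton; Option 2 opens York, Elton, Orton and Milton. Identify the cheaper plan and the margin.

Option 1 is cheaper by 393.

Option 1: {York, Dover, Milton}: Irby→Dover 4·5=20, Largo→York 2·8=16, Joliet→Dover 3·19=57, Vance→Dover 4·15=60, Pell→Dover 4·22=88. Service 241; fixed 688; total 929.
Option 2: {York, Elton, Orton, Milton}: Irby→Orton 5·5=25, Largo→York 2·8=16, Joliet→Milton 3·19=57, Vance→Orton 6·15=90, Pell→York 11·22=242. Service 430; fixed 892; total 1322.
Difference: |929 − 1322| = 393.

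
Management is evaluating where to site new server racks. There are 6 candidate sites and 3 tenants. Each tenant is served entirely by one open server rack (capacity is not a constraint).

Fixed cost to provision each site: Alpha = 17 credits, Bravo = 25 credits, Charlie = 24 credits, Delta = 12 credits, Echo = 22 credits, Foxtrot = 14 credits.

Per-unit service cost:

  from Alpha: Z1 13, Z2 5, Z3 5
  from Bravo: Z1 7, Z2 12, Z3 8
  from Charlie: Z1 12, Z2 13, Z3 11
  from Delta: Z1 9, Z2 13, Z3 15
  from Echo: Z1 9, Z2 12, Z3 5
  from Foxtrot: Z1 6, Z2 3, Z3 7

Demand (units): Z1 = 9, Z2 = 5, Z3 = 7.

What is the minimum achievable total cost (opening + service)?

For any fixed open set, each tenant goes to its cheapest open site; total = fixed + service.
{Foxtrot}: Z1→Foxtrot 6·9=54, Z2→Foxtrot 3·5=15, Z3→Foxtrot 7·7=49. Service 118; fixed 14; total 132.
{Alpha, Foxtrot}: Z1→Foxtrot 6·9=54, Z2→Foxtrot 3·5=15, Z3→Alpha 5·7=35. Service 104; fixed 31; total 135.
{Echo, Foxtrot}: service 104 + fixed 36 = 140
{Alpha, Bravo, Charlie, Delta, Echo, Foxtrot}: Z1→Foxtrot 6·9=54, Z2→Foxtrot 3·5=15, Z3→Alpha 5·7=35. Service 104; fixed 114; total 218.
No other subset beats 132.

Minimum total cost: 132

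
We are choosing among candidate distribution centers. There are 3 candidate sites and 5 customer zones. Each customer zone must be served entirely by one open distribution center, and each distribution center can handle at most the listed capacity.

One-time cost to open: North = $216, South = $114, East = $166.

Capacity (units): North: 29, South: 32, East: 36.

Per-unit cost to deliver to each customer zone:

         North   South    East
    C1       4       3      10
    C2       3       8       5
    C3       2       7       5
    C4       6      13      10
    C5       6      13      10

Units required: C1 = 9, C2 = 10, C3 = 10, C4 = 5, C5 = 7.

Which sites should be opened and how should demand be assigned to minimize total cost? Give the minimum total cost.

Open {North, South}: C1→South 3·9=27, C2→North 3·10=30, C3→North 2·10=20, C4→South 13·5=65, C5→North 6·7=42.
Loads: North carries 27/29, South carries 14/32. Service 184; fixed 330; total 514.
Next best feasible plan costs 527.

Minimum total cost: 514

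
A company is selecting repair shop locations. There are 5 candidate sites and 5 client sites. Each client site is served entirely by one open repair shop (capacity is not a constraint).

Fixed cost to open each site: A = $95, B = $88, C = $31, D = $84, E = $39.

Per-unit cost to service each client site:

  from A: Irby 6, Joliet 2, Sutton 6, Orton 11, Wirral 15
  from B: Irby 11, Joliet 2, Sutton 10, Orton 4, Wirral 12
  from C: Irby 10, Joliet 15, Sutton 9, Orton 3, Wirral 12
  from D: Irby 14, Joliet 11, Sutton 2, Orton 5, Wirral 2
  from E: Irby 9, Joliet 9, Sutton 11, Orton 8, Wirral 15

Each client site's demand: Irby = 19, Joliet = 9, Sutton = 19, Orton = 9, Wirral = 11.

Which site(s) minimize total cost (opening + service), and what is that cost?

Open A and D; minimum total cost 416.

For any fixed open set, each client site goes to its cheapest open site; total = fixed + service.
{A, D}: Irby→A 6·19=114, Joliet→A 2·9=18, Sutton→D 2·19=38, Orton→D 5·9=45, Wirral→D 2·11=22. Service 237; fixed 179; total 416.
{A, C, D}: service 219 + fixed 210 = 429
{A, D, E}: Irby→A 6·19=114, Joliet→A 2·9=18, Sutton→D 2·19=38, Orton→D 5·9=45, Wirral→D 2·11=22. Service 237; fixed 218; total 455.
{A, B, C, D, E}: Irby→A 6·19=114, Joliet→A 2·9=18, Sutton→D 2·19=38, Orton→C 3·9=27, Wirral→D 2·11=22. Service 219; fixed 337; total 556.
No other subset beats 416.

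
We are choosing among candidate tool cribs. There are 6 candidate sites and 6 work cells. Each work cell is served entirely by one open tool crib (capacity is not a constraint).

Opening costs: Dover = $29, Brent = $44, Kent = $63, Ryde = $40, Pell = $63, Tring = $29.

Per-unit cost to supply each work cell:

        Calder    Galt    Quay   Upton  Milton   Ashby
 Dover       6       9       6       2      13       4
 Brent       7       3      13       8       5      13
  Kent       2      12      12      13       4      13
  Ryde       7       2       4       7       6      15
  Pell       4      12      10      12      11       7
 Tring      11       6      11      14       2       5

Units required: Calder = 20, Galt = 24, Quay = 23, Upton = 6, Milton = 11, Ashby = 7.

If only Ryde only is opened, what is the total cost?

Each work cell is assigned to its cheapest site among the open ones.
{Ryde}: Calder→Ryde 7·20=140, Galt→Ryde 2·24=48, Quay→Ryde 4·23=92, Upton→Ryde 7·6=42, Milton→Ryde 6·11=66, Ashby→Ryde 15·7=105. Service 493; fixed 40; total 533.

Total cost: 533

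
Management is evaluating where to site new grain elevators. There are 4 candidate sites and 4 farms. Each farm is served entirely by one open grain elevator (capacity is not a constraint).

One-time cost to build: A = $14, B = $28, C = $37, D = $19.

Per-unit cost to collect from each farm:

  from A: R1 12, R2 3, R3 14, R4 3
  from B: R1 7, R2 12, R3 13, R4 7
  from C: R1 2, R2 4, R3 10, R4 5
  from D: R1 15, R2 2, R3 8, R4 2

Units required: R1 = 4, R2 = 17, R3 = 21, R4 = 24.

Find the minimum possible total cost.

For any fixed open set, each farm goes to its cheapest open site; total = fixed + service.
{C, D}: R1→C 2·4=8, R2→D 2·17=34, R3→D 8·21=168, R4→D 2·24=48. Service 258; fixed 56; total 314.
{B, D}: R1→B 7·4=28, R2→D 2·17=34, R3→D 8·21=168, R4→D 2·24=48. Service 278; fixed 47; total 325.
{A, C, D}: service 258 + fixed 70 = 328
{A, B, C, D}: R1→C 2·4=8, R2→D 2·17=34, R3→D 8·21=168, R4→D 2·24=48. Service 258; fixed 98; total 356.
No other subset beats 314.

Minimum total cost: 314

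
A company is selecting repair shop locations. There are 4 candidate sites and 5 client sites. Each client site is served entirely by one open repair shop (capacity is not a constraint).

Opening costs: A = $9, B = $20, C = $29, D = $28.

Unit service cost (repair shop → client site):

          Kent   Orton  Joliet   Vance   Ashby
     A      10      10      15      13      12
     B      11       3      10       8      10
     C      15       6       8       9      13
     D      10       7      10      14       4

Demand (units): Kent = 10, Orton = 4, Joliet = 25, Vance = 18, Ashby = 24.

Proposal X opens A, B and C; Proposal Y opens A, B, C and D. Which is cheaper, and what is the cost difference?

Proposal X: {A, B, C}: Kent→A 10·10=100, Orton→B 3·4=12, Joliet→C 8·25=200, Vance→B 8·18=144, Ashby→B 10·24=240. Service 696; fixed 58; total 754.
Proposal Y: {A, B, C, D}: Kent→A 10·10=100, Orton→B 3·4=12, Joliet→C 8·25=200, Vance→B 8·18=144, Ashby→D 4·24=96. Service 552; fixed 86; total 638.
Difference: |754 − 638| = 116.

Proposal Y is cheaper by 116.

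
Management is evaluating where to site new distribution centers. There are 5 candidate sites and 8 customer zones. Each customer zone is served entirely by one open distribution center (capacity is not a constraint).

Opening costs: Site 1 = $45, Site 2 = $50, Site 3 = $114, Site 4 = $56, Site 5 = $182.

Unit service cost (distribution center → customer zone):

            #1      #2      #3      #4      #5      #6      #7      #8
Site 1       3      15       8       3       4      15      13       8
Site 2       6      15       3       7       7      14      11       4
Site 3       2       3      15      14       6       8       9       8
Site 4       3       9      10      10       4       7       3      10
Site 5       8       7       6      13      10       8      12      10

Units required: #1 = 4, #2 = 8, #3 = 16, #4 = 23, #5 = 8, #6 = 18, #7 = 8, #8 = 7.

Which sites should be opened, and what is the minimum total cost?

Open Site 1, Site 2 and Site 4; minimum total cost 562.

For any fixed open set, each customer zone goes to its cheapest open site; total = fixed + service.
{Site 1, Site 2, Site 4}: #1→Site 1 3·4=12, #2→Site 4 9·8=72, #3→Site 2 3·16=48, #4→Site 1 3·23=69, #5→Site 1 4·8=32, #6→Site 4 7·18=126, #7→Site 4 3·8=24, #8→Site 2 4·7=28. Service 411; fixed 151; total 562.
{Site 2, Site 4}: #1→Site 4 3·4=12, #2→Site 4 9·8=72, #3→Site 2 3·16=48, #4→Site 2 7·23=161, #5→Site 4 4·8=32, #6→Site 4 7·18=126, #7→Site 4 3·8=24, #8→Site 2 4·7=28. Service 503; fixed 106; total 609.
{Site 1, Site 4}: #1→Site 1 3·4=12, #2→Site 4 9·8=72, #3→Site 1 8·16=128, #4→Site 1 3·23=69, #5→Site 1 4·8=32, #6→Site 4 7·18=126, #7→Site 4 3·8=24, #8→Site 1 8·7=56. Service 519; fixed 101; total 620.
{Site 1, Site 2, Site 3, Site 4, Site 5}: #1→Site 3 2·4=8, #2→Site 3 3·8=24, #3→Site 2 3·16=48, #4→Site 1 3·23=69, #5→Site 1 4·8=32, #6→Site 4 7·18=126, #7→Site 4 3·8=24, #8→Site 2 4·7=28. Service 359; fixed 447; total 806.
No other subset beats 562.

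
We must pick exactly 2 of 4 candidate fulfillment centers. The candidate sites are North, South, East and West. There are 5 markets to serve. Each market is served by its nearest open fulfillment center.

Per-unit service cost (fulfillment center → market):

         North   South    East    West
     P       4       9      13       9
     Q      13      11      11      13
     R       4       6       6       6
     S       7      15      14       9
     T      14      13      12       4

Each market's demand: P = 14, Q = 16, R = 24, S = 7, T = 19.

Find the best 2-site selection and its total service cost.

With exactly 2 open, each market uses its cheapest among the chosen.
{North, West}: P→North 4·14=56, Q→North 13·16=208, R→North 4·24=96, S→North 7·7=49, T→West 4·19=76. Service cost 485.
{South, West}: service cost 585
{East, West}: service cost 585
Among all 6 size-2 choices, {North, West} is lowest.

Choose North and West; total service cost 485.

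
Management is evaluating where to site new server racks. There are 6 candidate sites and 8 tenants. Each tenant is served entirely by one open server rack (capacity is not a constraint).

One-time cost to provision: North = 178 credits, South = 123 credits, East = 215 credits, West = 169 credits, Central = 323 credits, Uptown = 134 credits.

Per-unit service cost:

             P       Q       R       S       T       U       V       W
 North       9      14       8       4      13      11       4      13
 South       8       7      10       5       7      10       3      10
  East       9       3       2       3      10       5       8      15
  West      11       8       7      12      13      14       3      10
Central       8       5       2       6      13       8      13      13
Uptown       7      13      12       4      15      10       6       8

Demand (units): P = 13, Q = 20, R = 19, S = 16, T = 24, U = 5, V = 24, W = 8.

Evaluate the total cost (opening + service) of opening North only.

Each tenant is assigned to its cheapest site among the open ones.
{North}: P→North 9·13=117, Q→North 14·20=280, R→North 8·19=152, S→North 4·16=64, T→North 13·24=312, U→North 11·5=55, V→North 4·24=96, W→North 13·8=104. Service 1180; fixed 178; total 1358.

Total cost: 1358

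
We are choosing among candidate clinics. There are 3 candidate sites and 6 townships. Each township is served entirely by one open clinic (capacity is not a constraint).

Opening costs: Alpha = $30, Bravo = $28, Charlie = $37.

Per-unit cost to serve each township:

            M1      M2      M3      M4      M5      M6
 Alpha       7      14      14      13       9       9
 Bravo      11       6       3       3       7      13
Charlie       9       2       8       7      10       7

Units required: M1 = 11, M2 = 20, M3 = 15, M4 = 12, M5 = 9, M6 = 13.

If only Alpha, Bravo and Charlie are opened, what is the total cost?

Total cost: 447

Each township is assigned to its cheapest site among the open ones.
{Alpha, Bravo, Charlie}: M1→Alpha 7·11=77, M2→Charlie 2·20=40, M3→Bravo 3·15=45, M4→Bravo 3·12=36, M5→Bravo 7·9=63, M6→Charlie 7·13=91. Service 352; fixed 95; total 447.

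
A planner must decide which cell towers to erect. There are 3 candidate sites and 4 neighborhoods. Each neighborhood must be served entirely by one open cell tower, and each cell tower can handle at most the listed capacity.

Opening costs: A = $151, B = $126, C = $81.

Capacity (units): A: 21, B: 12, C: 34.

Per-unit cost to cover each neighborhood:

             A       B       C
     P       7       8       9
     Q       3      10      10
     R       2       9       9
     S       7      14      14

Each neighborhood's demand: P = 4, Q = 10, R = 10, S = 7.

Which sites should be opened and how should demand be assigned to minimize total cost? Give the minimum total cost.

Open {C}: P→C 9·4=36, Q→C 10·10=100, R→C 9·10=90, S→C 14·7=98.
Loads: C carries 31/34. Service 324; fixed 81; total 405.
Next best feasible plan costs 416.

Minimum total cost: 405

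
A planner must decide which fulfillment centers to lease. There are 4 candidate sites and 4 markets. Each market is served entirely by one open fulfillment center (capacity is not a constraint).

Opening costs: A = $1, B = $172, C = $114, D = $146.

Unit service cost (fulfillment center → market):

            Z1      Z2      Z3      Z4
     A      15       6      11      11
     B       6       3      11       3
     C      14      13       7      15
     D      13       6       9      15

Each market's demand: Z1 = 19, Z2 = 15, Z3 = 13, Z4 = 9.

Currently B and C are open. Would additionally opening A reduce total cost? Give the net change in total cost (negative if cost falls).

No — net change +1 (cost rises by 1).

Current service cost with {B, C}: 277.
Adding A: each market re-picks its cheapest; new service cost 277, saving 0.
Extra fixed cost: 1. Net change = 1 − 0 = 1.
(Totals: 563 → 564.)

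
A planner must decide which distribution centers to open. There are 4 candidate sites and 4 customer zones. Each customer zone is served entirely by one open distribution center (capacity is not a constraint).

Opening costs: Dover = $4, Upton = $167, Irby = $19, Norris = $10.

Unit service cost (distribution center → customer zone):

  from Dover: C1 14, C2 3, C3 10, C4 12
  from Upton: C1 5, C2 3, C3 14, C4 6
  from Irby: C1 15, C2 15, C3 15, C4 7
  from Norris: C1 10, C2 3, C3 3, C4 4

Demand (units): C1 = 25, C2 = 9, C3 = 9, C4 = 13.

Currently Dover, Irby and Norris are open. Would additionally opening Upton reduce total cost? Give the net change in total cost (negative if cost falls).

Current service cost with {Dover, Irby, Norris}: 356.
Adding Upton: each customer zone re-picks its cheapest; new service cost 231, saving 125.
Extra fixed cost: 167. Net change = 167 − 125 = 42.
(Totals: 389 → 431.)

No — net change +42 (cost rises by 42).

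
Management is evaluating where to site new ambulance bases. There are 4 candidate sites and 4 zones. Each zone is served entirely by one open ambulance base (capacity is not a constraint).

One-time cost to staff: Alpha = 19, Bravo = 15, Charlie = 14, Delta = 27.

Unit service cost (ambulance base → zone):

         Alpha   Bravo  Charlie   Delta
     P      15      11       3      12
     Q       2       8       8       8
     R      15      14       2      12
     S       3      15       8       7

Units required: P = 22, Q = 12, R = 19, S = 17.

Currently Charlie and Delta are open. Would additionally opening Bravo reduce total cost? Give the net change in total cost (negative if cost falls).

Current service cost with {Charlie, Delta}: 319.
Adding Bravo: each zone re-picks its cheapest; new service cost 319, saving 0.
Extra fixed cost: 15. Net change = 15 − 0 = 15.
(Totals: 360 → 375.)

No — net change +15 (cost rises by 15).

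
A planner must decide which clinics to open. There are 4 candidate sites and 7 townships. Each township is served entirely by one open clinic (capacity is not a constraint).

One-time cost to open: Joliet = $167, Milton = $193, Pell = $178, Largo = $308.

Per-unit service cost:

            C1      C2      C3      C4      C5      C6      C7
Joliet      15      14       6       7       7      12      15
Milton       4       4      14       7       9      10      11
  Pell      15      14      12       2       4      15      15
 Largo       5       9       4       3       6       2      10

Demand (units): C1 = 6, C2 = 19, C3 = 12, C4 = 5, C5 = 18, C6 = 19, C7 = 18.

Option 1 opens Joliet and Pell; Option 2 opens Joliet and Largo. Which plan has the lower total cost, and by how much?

Option 2 is cheaper by 288.

Option 1: {Joliet, Pell}: C1→Joliet 15·6=90, C2→Joliet 14·19=266, C3→Joliet 6·12=72, C4→Pell 2·5=10, C5→Pell 4·18=72, C6→Joliet 12·19=228, C7→Joliet 15·18=270. Service 1008; fixed 345; total 1353.
Option 2: {Joliet, Largo}: C1→Largo 5·6=30, C2→Largo 9·19=171, C3→Largo 4·12=48, C4→Largo 3·5=15, C5→Largo 6·18=108, C6→Largo 2·19=38, C7→Largo 10·18=180. Service 590; fixed 475; total 1065.
Difference: |1353 − 1065| = 288.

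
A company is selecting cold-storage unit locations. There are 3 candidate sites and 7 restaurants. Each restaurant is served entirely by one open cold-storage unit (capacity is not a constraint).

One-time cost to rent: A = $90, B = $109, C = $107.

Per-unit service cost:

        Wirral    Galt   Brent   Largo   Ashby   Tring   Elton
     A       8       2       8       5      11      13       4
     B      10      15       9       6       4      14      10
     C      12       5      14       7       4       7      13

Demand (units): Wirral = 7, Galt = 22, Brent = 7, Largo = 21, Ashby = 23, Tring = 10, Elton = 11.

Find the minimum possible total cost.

For any fixed open set, each restaurant goes to its cheapest open site; total = fixed + service.
{A, C}: Wirral→A 8·7=56, Galt→A 2·22=44, Brent→A 8·7=56, Largo→A 5·21=105, Ashby→C 4·23=92, Tring→C 7·10=70, Elton→A 4·11=44. Service 467; fixed 197; total 664.
{A, B}: service 527 + fixed 199 = 726
{A, B, C}: service 467 + fixed 306 = 773
{A}: Wirral→A 8·7=56, Galt→A 2·22=44, Brent→A 8·7=56, Largo→A 5·21=105, Ashby→A 11·23=253, Tring→A 13·10=130, Elton→A 4·11=44. Service 688; fixed 90; total 778.
(All 7 nonempty subsets were checked; A and C is lowest.)

Minimum total cost: 664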